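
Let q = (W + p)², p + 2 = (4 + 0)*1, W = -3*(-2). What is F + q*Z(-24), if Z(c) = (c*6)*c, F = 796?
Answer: 221980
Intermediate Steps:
W = 6
p = 2 (p = -2 + (4 + 0)*1 = -2 + 4*1 = -2 + 4 = 2)
Z(c) = 6*c² (Z(c) = (6*c)*c = 6*c²)
q = 64 (q = (6 + 2)² = 8² = 64)
F + q*Z(-24) = 796 + 64*(6*(-24)²) = 796 + 64*(6*576) = 796 + 64*3456 = 796 + 221184 = 221980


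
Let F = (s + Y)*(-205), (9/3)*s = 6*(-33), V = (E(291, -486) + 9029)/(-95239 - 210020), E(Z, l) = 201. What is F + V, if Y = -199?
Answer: 16583185945/305259 ≈ 54325.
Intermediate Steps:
V = -9230/305259 (V = (201 + 9029)/(-95239 - 210020) = 9230/(-305259) = 9230*(-1/305259) = -9230/305259 ≈ -0.030237)
s = -66 (s = (6*(-33))/3 = (⅓)*(-198) = -66)
F = 54325 (F = (-66 - 199)*(-205) = -265*(-205) = 54325)
F + V = 54325 - 9230/305259 = 16583185945/305259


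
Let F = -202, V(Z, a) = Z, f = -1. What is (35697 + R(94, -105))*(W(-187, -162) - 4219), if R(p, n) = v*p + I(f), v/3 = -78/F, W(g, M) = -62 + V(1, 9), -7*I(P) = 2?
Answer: -108346329640/707 ≈ -1.5325e+8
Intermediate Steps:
I(P) = -2/7 (I(P) = -1/7*2 = -2/7)
W(g, M) = -61 (W(g, M) = -62 + 1 = -61)
v = 117/101 (v = 3*(-78/(-202)) = 3*(-78*(-1/202)) = 3*(39/101) = 117/101 ≈ 1.1584)
R(p, n) = -2/7 + 117*p/101 (R(p, n) = 117*p/101 - 2/7 = -2/7 + 117*p/101)
(35697 + R(94, -105))*(W(-187, -162) - 4219) = (35697 + (-2/7 + (117/101)*94))*(-61 - 4219) = (35697 + (-2/7 + 10998/101))*(-4280) = (35697 + 76784/707)*(-4280) = (25314563/707)*(-4280) = -108346329640/707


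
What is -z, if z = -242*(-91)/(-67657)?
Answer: 22022/67657 ≈ 0.32549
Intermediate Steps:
z = -22022/67657 (z = 22022*(-1/67657) = -22022/67657 ≈ -0.32549)
-z = -1*(-22022/67657) = 22022/67657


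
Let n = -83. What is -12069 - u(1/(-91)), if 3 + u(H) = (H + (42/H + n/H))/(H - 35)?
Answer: -19051378/1593 ≈ -11959.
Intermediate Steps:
u(H) = -3 + (H - 41/H)/(-35 + H) (u(H) = -3 + (H + (42/H - 83/H))/(H - 35) = -3 + (H - 41/H)/(-35 + H))
-12069 - u(1/(-91)) = -12069 - (-41 - 2*(1/(-91))**2 + 105/(-91))/((1/(-91))*(-35 + 1/(-91))) = -12069 - (-41 - 2*(-1/91)**2 + 105*(-1/91))/((-1/91)*(-35 - 1/91)) = -12069 - (-91)*(-41 - 2*1/8281 - 15/13)/(-3186/91) = -12069 - (-91)*(-91)*(-41 - 2/8281 - 15/13)/3186 = -12069 - (-91)*(-91)*(-349078)/(3186*8281) = -12069 - 1*(-174539/1593) = -12069 + 174539/1593 = -19051378/1593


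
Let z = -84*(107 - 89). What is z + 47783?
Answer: 46271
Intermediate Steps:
z = -1512 (z = -84*18 = -1512)
z + 47783 = -1512 + 47783 = 46271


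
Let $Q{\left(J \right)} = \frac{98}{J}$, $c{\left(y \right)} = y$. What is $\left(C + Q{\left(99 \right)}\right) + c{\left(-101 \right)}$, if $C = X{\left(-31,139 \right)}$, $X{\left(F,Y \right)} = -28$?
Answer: $- \frac{12673}{99} \approx -128.01$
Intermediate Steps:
$C = -28$
$\left(C + Q{\left(99 \right)}\right) + c{\left(-101 \right)} = \left(-28 + \frac{98}{99}\right) - 101 = - \frac{2674}{99} - 101 = - \frac{12673}{99}$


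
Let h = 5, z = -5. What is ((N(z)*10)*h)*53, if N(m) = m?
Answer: -13250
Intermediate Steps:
((N(z)*10)*h)*53 = (-5*10*5)*53 = -50*5*53 = -250*53 = -13250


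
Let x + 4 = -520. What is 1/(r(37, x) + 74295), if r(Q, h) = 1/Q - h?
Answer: 37/2768304 ≈ 1.3366e-5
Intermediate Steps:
x = -524 (x = -4 - 520 = -524)
1/(r(37, x) + 74295) = 1/((1/37 - 1*(-524)) + 74295) = 1/((1/37 + 524) + 74295) = 1/(19389/37 + 74295) = 1/(2768304/37) = 37/2768304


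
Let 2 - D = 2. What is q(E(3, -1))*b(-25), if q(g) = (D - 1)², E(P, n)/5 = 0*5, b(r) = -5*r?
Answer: 125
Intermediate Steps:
D = 0 (D = 2 - 1*2 = 2 - 2 = 0)
E(P, n) = 0 (E(P, n) = 5*(0*5) = 5*0 = 0)
q(g) = 1 (q(g) = (0 - 1)² = (-1)² = 1)
q(E(3, -1))*b(-25) = 1*(-5*(-25)) = 1*125 = 125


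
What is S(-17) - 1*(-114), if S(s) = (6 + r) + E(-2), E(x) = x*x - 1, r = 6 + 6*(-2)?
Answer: 117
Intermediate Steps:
r = -6 (r = 6 - 12 = -6)
E(x) = -1 + x² (E(x) = x² - 1 = -1 + x²)
S(s) = 3 (S(s) = (6 - 6) + (-1 + (-2)²) = 0 + (-1 + 4) = 0 + 3 = 3)
S(-17) - 1*(-114) = 3 - 1*(-114) = 3 + 114 = 117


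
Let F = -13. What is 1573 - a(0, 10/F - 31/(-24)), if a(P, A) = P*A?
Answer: 1573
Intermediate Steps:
a(P, A) = A*P
1573 - a(0, 10/F - 31/(-24)) = 1573 - (10/(-13) - 31/(-24))*0 = 1573 - (10*(-1/13) - 31*(-1/24))*0 = 1573 - (-10/13 + 31/24)*0 = 1573 - 163*0/312 = 1573 - 1*0 = 1573 + 0 = 1573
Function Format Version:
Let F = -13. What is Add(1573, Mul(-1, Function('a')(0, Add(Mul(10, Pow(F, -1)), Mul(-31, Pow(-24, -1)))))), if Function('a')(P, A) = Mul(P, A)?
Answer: 1573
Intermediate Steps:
Function('a')(P, A) = Mul(A, P)
Add(1573, Mul(-1, Function('a')(0, Add(Mul(10, Pow(F, -1)), Mul(-31, Pow(-24, -1)))))) = Add(1573, Mul(-1, Mul(Add(Mul(10, Pow(-13, -1)), Mul(-31, Pow(-24, -1))), 0))) = Add(1573, Mul(-1, Mul(Add(Mul(10, Rational(-1, 13)), Mul(-31, Rational(-1, 24))), 0))) = Add(1573, Mul(-1, Mul(Add(Rational(-10, 13), Rational(31, 24)), 0))) = Add(1573, Mul(-1, Mul(Rational(163, 312), 0))) = Add(1573, Mul(-1, 0)) = Add(1573, 0) = 1573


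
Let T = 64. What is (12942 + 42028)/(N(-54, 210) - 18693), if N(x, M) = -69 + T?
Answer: -27485/9349 ≈ -2.9399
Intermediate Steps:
N(x, M) = -5 (N(x, M) = -69 + 64 = -5)
(12942 + 42028)/(N(-54, 210) - 18693) = (12942 + 42028)/(-5 - 18693) = 54970/(-18698) = 54970*(-1/18698) = -27485/9349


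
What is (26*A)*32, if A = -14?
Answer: -11648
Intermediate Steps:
(26*A)*32 = (26*(-14))*32 = -364*32 = -11648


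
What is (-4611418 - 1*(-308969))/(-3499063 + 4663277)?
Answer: -187063/50618 ≈ -3.6956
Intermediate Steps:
(-4611418 - 1*(-308969))/(-3499063 + 4663277) = (-4611418 + 308969)/1164214 = -4302449*1/1164214 = -187063/50618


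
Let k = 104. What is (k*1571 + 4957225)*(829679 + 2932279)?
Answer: 19263515992422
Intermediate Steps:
(k*1571 + 4957225)*(829679 + 2932279) = (104*1571 + 4957225)*(829679 + 2932279) = (163384 + 4957225)*3761958 = 5120609*3761958 = 19263515992422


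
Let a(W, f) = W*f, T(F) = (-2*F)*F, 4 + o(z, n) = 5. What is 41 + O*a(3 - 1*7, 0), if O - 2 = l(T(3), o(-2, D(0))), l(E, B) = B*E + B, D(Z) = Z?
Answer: 41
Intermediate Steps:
o(z, n) = 1 (o(z, n) = -4 + 5 = 1)
T(F) = -2*F²
l(E, B) = B + B*E
O = -15 (O = 2 + 1*(1 - 2*3²) = 2 + 1*(1 - 2*9) = 2 + 1*(1 - 18) = 2 + 1*(-17) = 2 - 17 = -15)
41 + O*a(3 - 1*7, 0) = 41 - 15*(3 - 1*7)*0 = 41 - 15*(3 - 7)*0 = 41 - (-60)*0 = 41 - 15*0 = 41 + 0 = 41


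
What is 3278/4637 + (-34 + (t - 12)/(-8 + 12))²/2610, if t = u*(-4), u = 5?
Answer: 929736/672365 ≈ 1.3828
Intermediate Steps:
t = -20 (t = 5*(-4) = -20)
3278/4637 + (-34 + (t - 12)/(-8 + 12))²/2610 = 3278/4637 + (-34 + (-20 - 12)/(-8 + 12))²/2610 = 3278*(1/4637) + (-34 - 32/4)²*(1/2610) = 3278/4637 + (-34 - 32*¼)²*(1/2610) = 3278/4637 + (-34 - 8)²*(1/2610) = 3278/4637 + (-42)²*(1/2610) = 3278/4637 + 1764*(1/2610) = 3278/4637 + 98/145 = 929736/672365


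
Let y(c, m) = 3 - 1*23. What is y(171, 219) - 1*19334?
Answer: -19354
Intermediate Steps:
y(c, m) = -20 (y(c, m) = 3 - 23 = -20)
y(171, 219) - 1*19334 = -20 - 1*19334 = -20 - 19334 = -19354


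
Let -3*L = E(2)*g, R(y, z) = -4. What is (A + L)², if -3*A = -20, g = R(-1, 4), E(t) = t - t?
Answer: 400/9 ≈ 44.444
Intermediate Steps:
E(t) = 0
g = -4
L = 0 (L = -0*(-4) = -⅓*0 = 0)
A = 20/3 (A = -⅓*(-20) = 20/3 ≈ 6.6667)
(A + L)² = (20/3 + 0)² = (20/3)² = 400/9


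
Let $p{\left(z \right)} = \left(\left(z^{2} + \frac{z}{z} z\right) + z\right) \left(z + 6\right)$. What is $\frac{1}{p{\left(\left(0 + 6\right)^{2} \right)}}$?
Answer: $\frac{1}{57456} \approx 1.7405 \cdot 10^{-5}$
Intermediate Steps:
$p{\left(z \right)} = \left(6 + z\right) \left(z^{2} + 2 z\right)$ ($p{\left(z \right)} = \left(\left(z^{2} + 1 z\right) + z\right) \left(6 + z\right) = \left(\left(z^{2} + z\right) + z\right) \left(6 + z\right) = \left(\left(z + z^{2}\right) + z\right) \left(6 + z\right) = \left(z^{2} + 2 z\right) \left(6 + z\right) = \left(6 + z\right) \left(z^{2} + 2 z\right)$)
$\frac{1}{p{\left(\left(0 + 6\right)^{2} \right)}} = \frac{1}{\left(0 + 6\right)^{2} \left(12 + \left(\left(0 + 6\right)^{2}\right)^{2} + 8 \left(0 + 6\right)^{2}\right)} = \frac{1}{6^{2} \left(12 + \left(6^{2}\right)^{2} + 8 \cdot 6^{2}\right)} = \frac{1}{36 \left(12 + 36^{2} + 8 \cdot 36\right)} = \frac{1}{36 \left(12 + 1296 + 288\right)} = \frac{1}{36 \cdot 1596} = \frac{1}{57456}$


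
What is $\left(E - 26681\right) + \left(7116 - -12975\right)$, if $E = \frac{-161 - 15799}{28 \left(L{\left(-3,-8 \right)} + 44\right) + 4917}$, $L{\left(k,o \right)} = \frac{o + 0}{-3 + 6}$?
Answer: $- \frac{120137450}{18223} \approx -6592.6$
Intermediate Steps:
$L{\left(k,o \right)} = \frac{o}{3}$
$E = - \frac{47880}{18223}$ ($E = \frac{-161 - 15799}{28 \left(\frac{1}{3} \left(-8\right) + 44\right) + 4917} = - \frac{15960}{28 \left(- \frac{8}{3} + 44\right) + 4917} = - \frac{15960}{28 \cdot \frac{124}{3} + 4917} = - \frac{15960}{\frac{3472}{3} + 4917} = - \frac{15960}{\frac{18223}{3}} = \left(-15960\right) \frac{3}{18223} = - \frac{47880}{18223} \approx -2.6274$)
$\left(E - 26681\right) + \left(7116 - -12975\right) = \left(- \frac{47880}{18223} - 26681\right) + \left(7116 - -12975\right) = - \frac{486255743}{18223} + \left(7116 + 12975\right) = - \frac{486255743}{18223} + 20091 = - \frac{120137450}{18223}$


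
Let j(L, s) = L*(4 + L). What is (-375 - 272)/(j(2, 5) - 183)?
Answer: 647/171 ≈ 3.7836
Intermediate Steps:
(-375 - 272)/(j(2, 5) - 183) = (-375 - 272)/(2*(4 + 2) - 183) = -647/(2*6 - 183) = -647/(12 - 183) = -647/(-171) = -647*(-1/171) = 647/171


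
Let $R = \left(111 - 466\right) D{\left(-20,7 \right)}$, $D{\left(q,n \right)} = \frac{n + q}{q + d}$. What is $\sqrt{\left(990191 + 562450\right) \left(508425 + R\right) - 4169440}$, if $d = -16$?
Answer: $\frac{\sqrt{28411138477245}}{6} \approx 8.8837 \cdot 10^{5}$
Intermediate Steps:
$D{\left(q,n \right)} = \frac{n + q}{-16 + q}$ ($D{\left(q,n \right)} = \frac{n + q}{q - 16} = \frac{n + q}{-16 + q}$)
$R = - \frac{4615}{36}$ ($R = \left(111 - 466\right) \frac{7 - 20}{-16 - 20} = - 355 \frac{1}{-36} \left(-13\right) = - 355 \left(\left(- \frac{1}{36}\right) \left(-13\right)\right) = \left(-355\right) \frac{13}{36} = - \frac{4615}{36} \approx -128.19$)
$\sqrt{\left(990191 + 562450\right) \left(508425 + R\right) - 4169440} = \sqrt{\left(990191 + 562450\right) \left(508425 - \frac{4615}{36}\right) - 4169440} = \sqrt{1552641 \cdot \frac{18298685}{36} - 4169440} = \sqrt{\frac{9470429525695}{12} - 4169440} = \sqrt{\frac{9470379492415}{12}} = \frac{\sqrt{28411138477245}}{6}$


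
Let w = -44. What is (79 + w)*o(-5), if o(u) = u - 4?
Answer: -315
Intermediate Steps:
o(u) = -4 + u
(79 + w)*o(-5) = (79 - 44)*(-4 - 5) = 35*(-9) = -315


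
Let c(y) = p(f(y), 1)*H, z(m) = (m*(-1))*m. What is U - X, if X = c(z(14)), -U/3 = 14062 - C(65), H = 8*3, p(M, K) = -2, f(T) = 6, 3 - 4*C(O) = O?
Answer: -84369/2 ≈ -42185.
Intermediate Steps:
z(m) = -m² (z(m) = (-m)*m = -m²)
C(O) = ¾ - O/4
H = 24
U = -84465/2 (U = -3*(14062 - (¾ - ¼*65)) = -3*(14062 - (¾ - 65/4)) = -3*(14062 - 1*(-31/2)) = -3*(14062 + 31/2) = -3*28155/2 = -84465/2 ≈ -42233.)
c(y) = -48 (c(y) = -2*24 = -48)
X = -48
U - X = -84465/2 - 1*(-48) = -84465/2 + 48 = -84369/2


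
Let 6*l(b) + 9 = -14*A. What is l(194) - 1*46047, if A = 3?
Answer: -92111/2 ≈ -46056.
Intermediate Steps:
l(b) = -17/2 (l(b) = -3/2 + (-14*3)/6 = -3/2 + (⅙)*(-42) = -3/2 - 7 = -17/2)
l(194) - 1*46047 = -17/2 - 1*46047 = -17/2 - 46047 = -92111/2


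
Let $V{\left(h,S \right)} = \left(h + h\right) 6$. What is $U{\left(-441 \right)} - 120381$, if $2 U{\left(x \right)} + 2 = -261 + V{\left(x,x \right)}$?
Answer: $- \frac{246317}{2} \approx -1.2316 \cdot 10^{5}$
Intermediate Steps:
$V{\left(h,S \right)} = 12 h$ ($V{\left(h,S \right)} = 2 h 6 = 12 h$)
$U{\left(x \right)} = - \frac{263}{2} + 6 x$ ($U{\left(x \right)} = -1 + \frac{-261 + 12 x}{2} = -1 + \left(- \frac{261}{2} + 6 x\right) = - \frac{263}{2} + 6 x$)
$U{\left(-441 \right)} - 120381 = \left(- \frac{263}{2} + 6 \left(-441\right)\right) - 120381 = \left(- \frac{263}{2} - 2646\right) - 120381 = - \frac{5555}{2} - 120381 = - \frac{246317}{2}$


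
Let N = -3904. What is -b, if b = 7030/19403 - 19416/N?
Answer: -50521721/9468664 ≈ -5.3357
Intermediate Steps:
b = 50521721/9468664 (b = 7030/19403 - 19416/(-3904) = 7030*(1/19403) - 19416*(-1/3904) = 7030/19403 + 2427/488 = 50521721/9468664 ≈ 5.3357)
-b = -1*50521721/9468664 = -50521721/9468664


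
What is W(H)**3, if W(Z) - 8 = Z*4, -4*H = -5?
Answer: 2197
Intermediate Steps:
H = 5/4 (H = -1/4*(-5) = 5/4 ≈ 1.2500)
W(Z) = 8 + 4*Z (W(Z) = 8 + Z*4 = 8 + 4*Z)
W(H)**3 = (8 + 4*(5/4))**3 = (8 + 5)**3 = 13**3 = 2197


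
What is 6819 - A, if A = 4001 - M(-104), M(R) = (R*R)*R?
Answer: -1122046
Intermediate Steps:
M(R) = R³ (M(R) = R²*R = R³)
A = 1128865 (A = 4001 - 1*(-104)³ = 4001 - 1*(-1124864) = 4001 + 1124864 = 1128865)
6819 - A = 6819 - 1*1128865 = 6819 - 1128865 = -1122046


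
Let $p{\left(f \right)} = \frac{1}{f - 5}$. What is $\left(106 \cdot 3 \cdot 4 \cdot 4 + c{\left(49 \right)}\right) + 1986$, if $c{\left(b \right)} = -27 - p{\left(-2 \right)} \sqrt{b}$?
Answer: $7048$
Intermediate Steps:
$p{\left(f \right)} = \frac{1}{-5 + f}$
$c{\left(b \right)} = -27 + \frac{\sqrt{b}}{7}$ ($c{\left(b \right)} = -27 - \frac{\sqrt{b}}{-5 - 2} = -27 - \frac{\sqrt{b}}{-7} = -27 - - \frac{\sqrt{b}}{7} = -27 + \frac{\sqrt{b}}{7}$)
$\left(106 \cdot 3 \cdot 4 \cdot 4 + c{\left(49 \right)}\right) + 1986 = \left(106 \cdot 3 \cdot 4 \cdot 4 - \left(27 - \frac{\sqrt{49}}{7}\right)\right) + 1986 = \left(106 \cdot 12 \cdot 4 + \left(-27 + \frac{1}{7} \cdot 7\right)\right) + 1986 = \left(106 \cdot 48 + \left(-27 + 1\right)\right) + 1986 = \left(5088 - 26\right) + 1986 = 5062 + 1986 = 7048$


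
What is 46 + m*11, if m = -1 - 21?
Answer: -196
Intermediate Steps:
m = -22
46 + m*11 = 46 - 22*11 = 46 - 242 = -196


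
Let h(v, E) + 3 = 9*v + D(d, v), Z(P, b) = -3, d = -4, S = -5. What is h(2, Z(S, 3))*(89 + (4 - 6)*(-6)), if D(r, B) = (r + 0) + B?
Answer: 1313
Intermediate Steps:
D(r, B) = B + r (D(r, B) = r + B = B + r)
h(v, E) = -7 + 10*v (h(v, E) = -3 + (9*v + (v - 4)) = -3 + (9*v + (-4 + v)) = -3 + (-4 + 10*v) = -7 + 10*v)
h(2, Z(S, 3))*(89 + (4 - 6)*(-6)) = (-7 + 10*2)*(89 + (4 - 6)*(-6)) = (-7 + 20)*(89 - 2*(-6)) = 13*(89 + 12) = 13*101 = 1313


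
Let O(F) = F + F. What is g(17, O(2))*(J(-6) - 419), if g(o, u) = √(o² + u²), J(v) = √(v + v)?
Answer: √305*(-419 + 2*I*√3) ≈ -7317.5 + 60.498*I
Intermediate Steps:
J(v) = √2*√v (J(v) = √(2*v) = √2*√v)
O(F) = 2*F
g(17, O(2))*(J(-6) - 419) = √(17² + (2*2)²)*(√2*√(-6) - 419) = √(289 + 4²)*(√2*(I*√6) - 419) = √(289 + 16)*(2*I*√3 - 419) = √305*(-419 + 2*I*√3)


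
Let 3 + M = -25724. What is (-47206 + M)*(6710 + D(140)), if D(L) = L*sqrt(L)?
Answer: -489380430 - 20421240*sqrt(35) ≈ -6.1019e+8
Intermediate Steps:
M = -25727 (M = -3 - 25724 = -25727)
D(L) = L**(3/2)
(-47206 + M)*(6710 + D(140)) = (-47206 - 25727)*(6710 + 140**(3/2)) = -72933*(6710 + 280*sqrt(35)) = -489380430 - 20421240*sqrt(35)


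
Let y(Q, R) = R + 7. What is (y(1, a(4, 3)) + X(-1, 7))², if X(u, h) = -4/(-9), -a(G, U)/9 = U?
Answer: 30976/81 ≈ 382.42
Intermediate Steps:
a(G, U) = -9*U
X(u, h) = 4/9 (X(u, h) = -4*(-⅑) = 4/9)
y(Q, R) = 7 + R
(y(1, a(4, 3)) + X(-1, 7))² = ((7 - 9*3) + 4/9)² = ((7 - 27) + 4/9)² = (-20 + 4/9)² = (-176/9)² = 30976/81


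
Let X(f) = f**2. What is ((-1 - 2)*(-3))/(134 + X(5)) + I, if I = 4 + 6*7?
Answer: 2441/53 ≈ 46.057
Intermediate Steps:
I = 46 (I = 4 + 42 = 46)
((-1 - 2)*(-3))/(134 + X(5)) + I = ((-1 - 2)*(-3))/(134 + 5**2) + 46 = (-3*(-3))/(134 + 25) + 46 = 9/159 + 46 = 9*(1/159) + 46 = 3/53 + 46 = 2441/53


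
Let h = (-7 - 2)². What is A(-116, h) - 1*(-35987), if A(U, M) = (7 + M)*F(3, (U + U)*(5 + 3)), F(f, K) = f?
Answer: 36251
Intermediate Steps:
h = 81 (h = (-9)² = 81)
A(U, M) = 21 + 3*M (A(U, M) = (7 + M)*3 = 21 + 3*M)
A(-116, h) - 1*(-35987) = (21 + 3*81) - 1*(-35987) = (21 + 243) + 35987 = 264 + 35987 = 36251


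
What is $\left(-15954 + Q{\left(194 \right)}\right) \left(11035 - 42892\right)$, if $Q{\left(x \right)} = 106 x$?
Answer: $-146860770$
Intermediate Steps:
$\left(-15954 + Q{\left(194 \right)}\right) \left(11035 - 42892\right) = \left(-15954 + 106 \cdot 194\right) \left(11035 - 42892\right) = \left(-15954 + 20564\right) \left(-31857\right) = 4610 \left(-31857\right) = -146860770$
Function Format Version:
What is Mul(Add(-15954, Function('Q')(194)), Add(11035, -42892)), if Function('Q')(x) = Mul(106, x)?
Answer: -146860770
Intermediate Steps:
Mul(Add(-15954, Function('Q')(194)), Add(11035, -42892)) = Mul(Add(-15954, Mul(106, 194)), Add(11035, -42892)) = Mul(Add(-15954, 20564), -31857) = Mul(4610, -31857) = -146860770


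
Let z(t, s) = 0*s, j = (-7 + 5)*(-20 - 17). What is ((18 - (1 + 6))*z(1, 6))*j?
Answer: 0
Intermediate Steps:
j = 74 (j = -2*(-37) = 74)
z(t, s) = 0
((18 - (1 + 6))*z(1, 6))*j = ((18 - (1 + 6))*0)*74 = ((18 - 1*7)*0)*74 = ((18 - 7)*0)*74 = (11*0)*74 = 0*74 = 0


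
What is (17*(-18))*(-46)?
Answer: 14076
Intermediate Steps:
(17*(-18))*(-46) = -306*(-46) = 14076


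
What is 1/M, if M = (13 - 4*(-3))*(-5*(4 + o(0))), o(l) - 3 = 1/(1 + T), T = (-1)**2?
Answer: -2/1875 ≈ -0.0010667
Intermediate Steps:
T = 1
o(l) = 7/2 (o(l) = 3 + 1/(1 + 1) = 3 + 1/2 = 7/2)
M = -1875/2 (M = (13 - 4*(-3))*(-5*(4 + 7/2)) = (13 + 12)*(-5*15/2) = 25*(-75/2) = -1875/2 ≈ -937.50)
1/M = 1/(-1875/2) = -2/1875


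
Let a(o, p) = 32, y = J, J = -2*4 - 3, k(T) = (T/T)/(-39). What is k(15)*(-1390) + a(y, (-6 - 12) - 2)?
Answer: 2638/39 ≈ 67.641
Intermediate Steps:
k(T) = -1/39 (k(T) = 1*(-1/39) = -1/39)
J = -11 (J = -8 - 3 = -11)
y = -11
k(15)*(-1390) + a(y, (-6 - 12) - 2) = -1/39*(-1390) + 32 = 1390/39 + 32 = 2638/39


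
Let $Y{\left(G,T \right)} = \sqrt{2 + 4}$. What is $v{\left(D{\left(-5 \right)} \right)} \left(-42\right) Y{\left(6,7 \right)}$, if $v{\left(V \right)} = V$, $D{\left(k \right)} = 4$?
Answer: $- 168 \sqrt{6} \approx -411.51$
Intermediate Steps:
$Y{\left(G,T \right)} = \sqrt{6}$
$v{\left(D{\left(-5 \right)} \right)} \left(-42\right) Y{\left(6,7 \right)} = 4 \left(-42\right) \sqrt{6} = - 168 \sqrt{6}$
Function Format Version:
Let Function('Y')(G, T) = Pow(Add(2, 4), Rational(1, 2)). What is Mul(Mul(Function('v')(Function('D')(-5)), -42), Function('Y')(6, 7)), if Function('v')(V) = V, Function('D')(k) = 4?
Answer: Mul(-168, Pow(6, Rational(1, 2))) ≈ -411.51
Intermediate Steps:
Function('Y')(G, T) = Pow(6, Rational(1, 2))
Mul(Mul(Function('v')(Function('D')(-5)), -42), Function('Y')(6, 7)) = Mul(Mul(4, -42), Pow(6, Rational(1, 2))) = Mul(-168, Pow(6, Rational(1, 2)))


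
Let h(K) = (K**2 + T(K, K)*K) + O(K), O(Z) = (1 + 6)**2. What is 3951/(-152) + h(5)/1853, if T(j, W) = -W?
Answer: -7313755/281656 ≈ -25.967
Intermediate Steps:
O(Z) = 49 (O(Z) = 7**2 = 49)
h(K) = 49 (h(K) = (K**2 + (-K)*K) + 49 = (K**2 - K**2) + 49 = 0 + 49 = 49)
3951/(-152) + h(5)/1853 = 3951/(-152) + 49/1853 = 3951*(-1/152) + 49*(1/1853) = -3951/152 + 49/1853 = -7313755/281656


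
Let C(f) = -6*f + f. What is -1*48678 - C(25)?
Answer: -48553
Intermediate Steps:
C(f) = -5*f
-1*48678 - C(25) = -1*48678 - (-5)*25 = -48678 - 1*(-125) = -48678 + 125 = -48553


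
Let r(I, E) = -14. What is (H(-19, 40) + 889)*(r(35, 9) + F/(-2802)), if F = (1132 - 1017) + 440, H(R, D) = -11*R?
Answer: -7280289/467 ≈ -15589.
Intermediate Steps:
F = 555 (F = 115 + 440 = 555)
(H(-19, 40) + 889)*(r(35, 9) + F/(-2802)) = (-11*(-19) + 889)*(-14 + 555/(-2802)) = (209 + 889)*(-14 + 555*(-1/2802)) = 1098*(-14 - 185/934) = 1098*(-13261/934) = -7280289/467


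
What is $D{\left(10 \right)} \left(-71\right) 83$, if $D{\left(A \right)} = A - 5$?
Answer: $-29465$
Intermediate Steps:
$D{\left(A \right)} = -5 + A$ ($D{\left(A \right)} = A - 5 = -5 + A$)
$D{\left(10 \right)} \left(-71\right) 83 = \left(-5 + 10\right) \left(-71\right) 83 = 5 \left(-71\right) 83 = \left(-355\right) 83 = -29465$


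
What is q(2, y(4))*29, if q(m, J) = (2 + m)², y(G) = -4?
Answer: 464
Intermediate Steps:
q(2, y(4))*29 = (2 + 2)²*29 = 4²*29 = 16*29 = 464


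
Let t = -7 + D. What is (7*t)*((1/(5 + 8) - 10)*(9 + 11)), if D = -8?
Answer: 270900/13 ≈ 20838.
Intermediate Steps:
t = -15 (t = -7 - 8 = -15)
(7*t)*((1/(5 + 8) - 10)*(9 + 11)) = (7*(-15))*((1/(5 + 8) - 10)*(9 + 11)) = -105*(1/13 - 10)*20 = -(-13545)*20/13 = -105*(-2580/13) = 270900/13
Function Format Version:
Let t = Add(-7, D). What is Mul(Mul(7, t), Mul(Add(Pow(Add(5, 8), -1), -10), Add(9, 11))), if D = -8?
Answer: Rational(270900, 13) ≈ 20838.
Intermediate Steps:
t = -15 (t = Add(-7, -8) = -15)
Mul(Mul(7, t), Mul(Add(Pow(Add(5, 8), -1), -10), Add(9, 11))) = Mul(Mul(7, -15), Mul(Add(Pow(Add(5, 8), -1), -10), Add(9, 11))) = Mul(-105, Mul(Add(Pow(13, -1), -10), 20)) = Mul(-105, Mul(Add(Rational(1, 13), -10), 20)) = Mul(-105, Mul(Rational(-129, 13), 20)) = Mul(-105, Rational(-2580, 13)) = Rational(270900, 13)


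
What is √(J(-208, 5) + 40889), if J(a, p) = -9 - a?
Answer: 8*√642 ≈ 202.70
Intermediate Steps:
√(J(-208, 5) + 40889) = √((-9 - 1*(-208)) + 40889) = √((-9 + 208) + 40889) = √(199 + 40889) = √41088 = 8*√642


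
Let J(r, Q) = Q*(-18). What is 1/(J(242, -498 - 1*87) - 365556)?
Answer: -1/355026 ≈ -2.8167e-6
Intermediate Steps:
J(r, Q) = -18*Q
1/(J(242, -498 - 1*87) - 365556) = 1/(-18*(-498 - 1*87) - 365556) = 1/(-18*(-498 - 87) - 365556) = 1/(-18*(-585) - 365556) = 1/(10530 - 365556) = 1/(-355026) = -1/355026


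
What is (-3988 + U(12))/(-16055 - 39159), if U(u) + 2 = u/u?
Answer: 3989/55214 ≈ 0.072246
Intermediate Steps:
U(u) = -1 (U(u) = -2 + u/u = -2 + 1 = -1)
(-3988 + U(12))/(-16055 - 39159) = (-3988 - 1)/(-16055 - 39159) = -3989/(-55214) = -3989*(-1/55214) = 3989/55214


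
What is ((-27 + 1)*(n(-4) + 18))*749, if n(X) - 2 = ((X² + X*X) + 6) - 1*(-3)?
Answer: -1187914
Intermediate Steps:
n(X) = 11 + 2*X² (n(X) = 2 + (((X² + X*X) + 6) - 1*(-3)) = 2 + (((X² + X²) + 6) + 3) = 2 + ((2*X² + 6) + 3) = 2 + ((6 + 2*X²) + 3) = 2 + (9 + 2*X²) = 11 + 2*X²)
((-27 + 1)*(n(-4) + 18))*749 = ((-27 + 1)*((11 + 2*(-4)²) + 18))*749 = -26*((11 + 2*16) + 18)*749 = -26*((11 + 32) + 18)*749 = -26*(43 + 18)*749 = -26*61*749 = -1586*749 = -1187914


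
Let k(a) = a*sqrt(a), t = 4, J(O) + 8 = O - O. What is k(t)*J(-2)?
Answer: -64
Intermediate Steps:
J(O) = -8 (J(O) = -8 + (O - O) = -8 + 0 = -8)
k(a) = a**(3/2)
k(t)*J(-2) = 4**(3/2)*(-8) = 8*(-8) = -64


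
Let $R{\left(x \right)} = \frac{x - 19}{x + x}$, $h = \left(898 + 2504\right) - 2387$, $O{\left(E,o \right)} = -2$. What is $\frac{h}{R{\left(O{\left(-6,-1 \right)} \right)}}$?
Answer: $\frac{580}{3} \approx 193.33$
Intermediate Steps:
$h = 1015$ ($h = 3402 - 2387 = 1015$)
$R{\left(x \right)} = \frac{-19 + x}{2 x}$
$\frac{h}{R{\left(O{\left(-6,-1 \right)} \right)}} = \frac{1015}{\frac{1}{2} \frac{1}{-2} \left(-19 - 2\right)} = \frac{1015}{\frac{1}{2} \left(- \frac{1}{2}\right) \left(-21\right)} = \frac{1015}{\frac{21}{4}} = 1015 \cdot \frac{4}{21} = \frac{580}{3}$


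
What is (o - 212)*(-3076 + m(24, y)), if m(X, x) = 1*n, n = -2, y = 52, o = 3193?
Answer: -9175518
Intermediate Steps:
m(X, x) = -2 (m(X, x) = 1*(-2) = -2)
(o - 212)*(-3076 + m(24, y)) = (3193 - 212)*(-3076 - 2) = 2981*(-3078) = -9175518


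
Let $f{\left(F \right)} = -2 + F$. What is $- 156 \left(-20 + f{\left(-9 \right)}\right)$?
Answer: $4836$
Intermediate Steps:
$- 156 \left(-20 + f{\left(-9 \right)}\right) = - 156 \left(-20 - 11\right) = \left(-156\right) \left(-31\right) = 4836$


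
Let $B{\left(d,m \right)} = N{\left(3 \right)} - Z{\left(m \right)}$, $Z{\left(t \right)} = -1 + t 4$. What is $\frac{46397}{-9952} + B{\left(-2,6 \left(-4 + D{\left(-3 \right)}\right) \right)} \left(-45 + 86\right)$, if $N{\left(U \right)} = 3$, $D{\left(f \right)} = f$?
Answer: $\frac{70135107}{9952} \approx 7047.3$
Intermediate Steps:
$Z{\left(t \right)} = -1 + 4 t$
$B{\left(d,m \right)} = 4 - 4 m$ ($B{\left(d,m \right)} = 3 - \left(-1 + 4 m\right) = 4 - 4 m$)
$\frac{46397}{-9952} + B{\left(-2,6 \left(-4 + D{\left(-3 \right)}\right) \right)} \left(-45 + 86\right) = \frac{46397}{-9952} + \left(4 - 4 \cdot 6 \left(-4 - 3\right)\right) \left(-45 + 86\right) = 46397 \left(- \frac{1}{9952}\right) + \left(4 - 4 \cdot 6 \left(-7\right)\right) 41 = - \frac{46397}{9952} + \left(4 - -168\right) 41 = - \frac{46397}{9952} + \left(4 + 168\right) 41 = - \frac{46397}{9952} + 172 \cdot 41 = - \frac{46397}{9952} + 7052 = \frac{70135107}{9952}$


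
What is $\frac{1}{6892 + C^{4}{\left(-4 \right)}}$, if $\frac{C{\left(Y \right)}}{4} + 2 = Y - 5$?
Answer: $\frac{1}{3754988} \approx 2.6631 \cdot 10^{-7}$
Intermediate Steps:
$C{\left(Y \right)} = -28 + 4 Y$ ($C{\left(Y \right)} = -8 + 4 \left(Y - 5\right) = -8 + 4 \left(-5 + Y\right) = -8 + \left(-20 + 4 Y\right) = -28 + 4 Y$)
$\frac{1}{6892 + C^{4}{\left(-4 \right)}} = \frac{1}{6892 + \left(-28 + 4 \left(-4\right)\right)^{4}} = \frac{1}{6892 + \left(-28 - 16\right)^{4}} = \frac{1}{6892 + \left(-44\right)^{4}} = \frac{1}{6892 + 3748096} = \frac{1}{3754988}$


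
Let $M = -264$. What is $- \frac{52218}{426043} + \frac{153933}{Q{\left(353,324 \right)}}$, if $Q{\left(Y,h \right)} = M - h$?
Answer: $- \frac{21870927101}{83504428} \approx -261.91$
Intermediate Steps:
$Q{\left(Y,h \right)} = -264 - h$
$- \frac{52218}{426043} + \frac{153933}{Q{\left(353,324 \right)}} = - \frac{52218}{426043} + \frac{153933}{-264 - 324} = \left(-52218\right) \frac{1}{426043} + \frac{153933}{-264 - 324} = - \frac{52218}{426043} + \frac{153933}{-588} = - \frac{52218}{426043} + 153933 \left(- \frac{1}{588}\right) = - \frac{52218}{426043} - \frac{51311}{196} = - \frac{21870927101}{83504428}$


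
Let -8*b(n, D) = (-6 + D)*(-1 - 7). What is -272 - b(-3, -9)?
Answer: -257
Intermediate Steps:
b(n, D) = -6 + D (b(n, D) = -(-6 + D)*(-1 - 7)/8 = -(-6 + D)*(-8)/8 = -(48 - 8*D)/8 = -6 + D)
-272 - b(-3, -9) = -272 - (-6 - 9) = -272 - 1*(-15) = -272 + 15 = -257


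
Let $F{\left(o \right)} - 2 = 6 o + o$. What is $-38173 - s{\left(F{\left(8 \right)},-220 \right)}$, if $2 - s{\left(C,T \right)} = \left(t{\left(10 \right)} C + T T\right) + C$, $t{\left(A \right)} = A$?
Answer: $10863$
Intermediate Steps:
$F{\left(o \right)} = 2 + 7 o$ ($F{\left(o \right)} = 2 + \left(6 o + o\right) = 2 + 7 o$)
$s{\left(C,T \right)} = 2 - T^{2} - 11 C$ ($s{\left(C,T \right)} = 2 - \left(\left(10 C + T T\right) + C\right) = 2 - \left(\left(10 C + T^{2}\right) + C\right) = 2 - \left(\left(T^{2} + 10 C\right) + C\right) = 2 - \left(T^{2} + 11 C\right) = 2 - T^{2} - 11 C$)
$-38173 - s{\left(F{\left(8 \right)},-220 \right)} = -38173 - \left(2 - \left(-220\right)^{2} - 11 \left(2 + 7 \cdot 8\right)\right) = -38173 - \left(2 - 48400 - 11 \left(2 + 56\right)\right) = -38173 - \left(2 - 48400 - 638\right) = -38173 - -49036 = -38173 + 49036 = 10863$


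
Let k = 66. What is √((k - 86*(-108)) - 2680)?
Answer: √6674 ≈ 81.695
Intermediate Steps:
√((k - 86*(-108)) - 2680) = √((66 - 86*(-108)) - 2680) = √((66 + 9288) - 2680) = √(9354 - 2680) = √6674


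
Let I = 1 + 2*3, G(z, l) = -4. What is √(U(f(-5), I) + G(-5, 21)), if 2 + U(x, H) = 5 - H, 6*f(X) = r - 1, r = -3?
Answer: 2*I*√2 ≈ 2.8284*I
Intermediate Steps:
f(X) = -⅔ (f(X) = (-3 - 1)/6 = (⅙)*(-4) = -⅔)
I = 7 (I = 1 + 6 = 7)
U(x, H) = 3 - H (U(x, H) = -2 + (5 - H) = 3 - H)
√(U(f(-5), I) + G(-5, 21)) = √((3 - 1*7) - 4) = √((3 - 7) - 4) = √(-4 - 4) = √(-8) = 2*I*√2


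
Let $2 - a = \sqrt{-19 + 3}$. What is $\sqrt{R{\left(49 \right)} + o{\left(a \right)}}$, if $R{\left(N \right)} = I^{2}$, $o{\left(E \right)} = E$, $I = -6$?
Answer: $\sqrt{38 - 4 i} \approx 6.1729 - 0.324 i$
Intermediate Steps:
$a = 2 - 4 i$ ($a = 2 - \sqrt{-19 + 3} = 2 - \sqrt{-16} = 2 - 4 i \approx 2.0 - 4.0 i$)
$R{\left(N \right)} = 36$ ($R{\left(N \right)} = \left(-6\right)^{2} = 36$)
$\sqrt{R{\left(49 \right)} + o{\left(a \right)}} = \sqrt{36 + \left(2 - 4 i\right)} = \sqrt{38 - 4 i}$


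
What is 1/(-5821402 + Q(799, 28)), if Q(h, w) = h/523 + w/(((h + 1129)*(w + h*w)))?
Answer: -806675200/4695979390252277 ≈ -1.7178e-7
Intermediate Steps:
Q(h, w) = h/523 + w/((1129 + h)*(w + h*w)) (Q(h, w) = h*(1/523) + w/(((1129 + h)*(w + h*w))) = h/523 + w*(1/((1129 + h)*(w + h*w))) = h/523 + w/((1129 + h)*(w + h*w)))
1/(-5821402 + Q(799, 28)) = 1/(-5821402 + (523 + 799³ + 1129*799 + 1130*799²)/(523*(1129 + 799² + 1130*799))) = 1/(-5821402 + (523 + 510082399 + 902071 + 1130*638401)/(523*(1129 + 638401 + 902870))) = 1/(-5821402 + (1/523)*(523 + 510082399 + 902071 + 721393130)/1542400) = 1/(-5821402 + (1/523)*(1/1542400)*1232378123) = 1/(-5821402 + 1232378123/806675200) = 1/(-4695979390252277/806675200) = -806675200/4695979390252277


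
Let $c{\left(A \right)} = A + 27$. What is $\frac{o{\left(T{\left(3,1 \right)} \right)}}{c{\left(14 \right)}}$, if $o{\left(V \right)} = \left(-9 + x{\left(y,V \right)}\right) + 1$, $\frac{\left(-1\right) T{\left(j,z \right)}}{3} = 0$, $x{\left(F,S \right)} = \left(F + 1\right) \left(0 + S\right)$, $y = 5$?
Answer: $- \frac{8}{41} \approx -0.19512$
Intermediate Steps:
$x{\left(F,S \right)} = S \left(1 + F\right)$ ($x{\left(F,S \right)} = \left(1 + F\right) S = S \left(1 + F\right)$)
$T{\left(j,z \right)} = 0$ ($T{\left(j,z \right)} = \left(-3\right) 0 = 0$)
$c{\left(A \right)} = 27 + A$
$o{\left(V \right)} = -8 + 6 V$ ($o{\left(V \right)} = \left(-9 + V \left(1 + 5\right)\right) + 1 = \left(-9 + V 6\right) + 1 = \left(-9 + 6 V\right) + 1 = -8 + 6 V$)
$\frac{o{\left(T{\left(3,1 \right)} \right)}}{c{\left(14 \right)}} = \frac{-8 + 6 \cdot 0}{27 + 14} = \frac{-8 + 0}{41} = \left(-8\right) \frac{1}{41} = - \frac{8}{41}$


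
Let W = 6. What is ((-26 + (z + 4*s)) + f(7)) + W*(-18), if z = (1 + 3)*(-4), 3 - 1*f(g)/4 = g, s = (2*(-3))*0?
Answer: -166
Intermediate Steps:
s = 0 (s = -6*0 = 0)
f(g) = 12 - 4*g
z = -16 (z = 4*(-4) = -16)
((-26 + (z + 4*s)) + f(7)) + W*(-18) = ((-26 + (-16 + 4*0)) + (12 - 4*7)) + 6*(-18) = ((-26 + (-16 + 0)) + (12 - 28)) - 108 = ((-26 - 16) - 16) - 108 = (-42 - 16) - 108 = -58 - 108 = -166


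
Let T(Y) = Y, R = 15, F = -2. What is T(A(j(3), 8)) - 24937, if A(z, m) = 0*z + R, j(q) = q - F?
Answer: -24922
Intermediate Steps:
j(q) = 2 + q (j(q) = q - 1*(-2) = q + 2 = 2 + q)
A(z, m) = 15 (A(z, m) = 0*z + 15 = 0 + 15 = 15)
T(A(j(3), 8)) - 24937 = 15 - 24937 = -24922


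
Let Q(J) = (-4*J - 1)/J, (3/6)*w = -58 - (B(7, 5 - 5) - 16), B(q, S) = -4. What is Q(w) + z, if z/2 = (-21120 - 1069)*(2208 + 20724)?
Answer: -77343398799/76 ≈ -1.0177e+9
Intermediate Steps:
z = -1017676296 (z = 2*((-21120 - 1069)*(2208 + 20724)) = 2*(-22189*22932) = 2*(-508838148) = -1017676296)
w = -76 (w = 2*(-58 - (-4 - 16)) = 2*(-58 - 1*(-20)) = 2*(-58 + 20) = 2*(-38) = -76)
Q(J) = (-1 - 4*J)/J
Q(w) + z = (-4 - 1/(-76)) - 1017676296 = (-4 - 1*(-1/76)) - 1017676296 = (-4 + 1/76) - 1017676296 = -303/76 - 1017676296 = -77343398799/76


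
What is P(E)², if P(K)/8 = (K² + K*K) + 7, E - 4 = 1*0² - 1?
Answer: 40000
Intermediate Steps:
E = 3 (E = 4 + (1*0² - 1) = 4 + (1*0 - 1) = 4 + (0 - 1) = 4 - 1 = 3)
P(K) = 56 + 16*K² (P(K) = 8*((K² + K*K) + 7) = 8*((K² + K²) + 7) = 8*(2*K² + 7) = 8*(7 + 2*K²) = 56 + 16*K²)
P(E)² = (56 + 16*3²)² = (56 + 16*9)² = (56 + 144)² = 200² = 40000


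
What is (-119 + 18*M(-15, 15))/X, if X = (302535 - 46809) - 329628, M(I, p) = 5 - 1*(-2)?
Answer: -7/73902 ≈ -9.4720e-5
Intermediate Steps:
M(I, p) = 7 (M(I, p) = 5 + 2 = 7)
X = -73902 (X = 255726 - 329628 = -73902)
(-119 + 18*M(-15, 15))/X = (-119 + 18*7)/(-73902) = (-119 + 126)*(-1/73902) = 7*(-1/73902) = -7/73902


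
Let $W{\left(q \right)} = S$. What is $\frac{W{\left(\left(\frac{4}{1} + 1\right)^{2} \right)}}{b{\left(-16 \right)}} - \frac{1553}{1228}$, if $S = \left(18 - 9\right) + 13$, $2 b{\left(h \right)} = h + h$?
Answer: $- \frac{6483}{2456} \approx -2.6397$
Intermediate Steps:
$b{\left(h \right)} = h$ ($b{\left(h \right)} = \frac{h + h}{2} = \frac{2 h}{2} = h$)
$S = 22$ ($S = 9 + 13 = 22$)
$W{\left(q \right)} = 22$
$\frac{W{\left(\left(\frac{4}{1} + 1\right)^{2} \right)}}{b{\left(-16 \right)}} - \frac{1553}{1228} = \frac{22}{-16} - \frac{1553}{1228} = 22 \left(- \frac{1}{16}\right) - \frac{1553}{1228} = - \frac{11}{8} - \frac{1553}{1228} = - \frac{6483}{2456}$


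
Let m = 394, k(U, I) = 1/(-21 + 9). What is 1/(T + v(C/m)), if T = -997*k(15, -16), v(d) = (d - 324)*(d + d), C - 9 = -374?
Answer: 465708/319058563 ≈ 0.0014596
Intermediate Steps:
k(U, I) = -1/12 (k(U, I) = 1/(-12) = -1/12)
C = -365 (C = 9 - 374 = -365)
v(d) = 2*d*(-324 + d) (v(d) = (-324 + d)*(2*d) = 2*d*(-324 + d))
T = 997/12 (T = -997*(-1/12) = 997/12 ≈ 83.083)
1/(T + v(C/m)) = 1/(997/12 + 2*(-365/394)*(-324 - 365/394)) = 1/(997/12 + 2*(-365/394)*(-128021/394)) = 1/(997/12 + 46727665/77618) = 1/(319058563/465708) = 465708/319058563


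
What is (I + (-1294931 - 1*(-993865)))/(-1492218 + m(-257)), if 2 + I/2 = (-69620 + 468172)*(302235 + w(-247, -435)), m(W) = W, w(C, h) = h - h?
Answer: -48182485274/298495 ≈ -1.6142e+5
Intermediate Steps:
w(C, h) = 0
I = 240912727436 (I = -4 + 2*((-69620 + 468172)*(302235 + 0)) = -4 + 2*(398552*302235) = -4 + 2*120456363720 = -4 + 240912727440 = 240912727436)
(I + (-1294931 - 1*(-993865)))/(-1492218 + m(-257)) = (240912727436 + (-1294931 - 1*(-993865)))/(-1492218 - 257) = (240912727436 + (-1294931 + 993865))/(-1492475) = (240912727436 - 301066)*(-1/1492475) = 240912426370*(-1/1492475) = -48182485274/298495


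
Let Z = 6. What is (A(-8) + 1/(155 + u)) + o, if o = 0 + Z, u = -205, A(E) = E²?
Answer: 3499/50 ≈ 69.980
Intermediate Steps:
o = 6 (o = 0 + 6 = 6)
(A(-8) + 1/(155 + u)) + o = ((-8)² + 1/(155 - 205)) + 6 = (64 + 1/(-50)) + 6 = (64 - 1/50) + 6 = 3199/50 + 6 = 3499/50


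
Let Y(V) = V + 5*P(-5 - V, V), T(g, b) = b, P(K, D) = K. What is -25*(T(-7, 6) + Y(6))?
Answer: 1075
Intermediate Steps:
Y(V) = -25 - 4*V (Y(V) = V + 5*(-5 - V) = V + (-25 - 5*V) = -25 - 4*V)
-25*(T(-7, 6) + Y(6)) = -25*(6 + (-25 - 4*6)) = -25*(6 + (-25 - 24)) = -25*(6 - 49) = -25*(-43) = 1075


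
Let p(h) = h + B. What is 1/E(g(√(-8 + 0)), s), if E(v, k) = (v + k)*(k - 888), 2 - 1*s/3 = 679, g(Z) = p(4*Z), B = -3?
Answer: 339/2012788666 + 2*I*√2/3019182999 ≈ 1.6842e-7 + 9.3682e-10*I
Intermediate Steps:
p(h) = -3 + h (p(h) = h - 3 = -3 + h)
g(Z) = -3 + 4*Z
s = -2031 (s = 6 - 3*679 = 6 - 2037 = -2031)
E(v, k) = (-888 + k)*(k + v) (E(v, k) = (k + v)*(-888 + k) = (-888 + k)*(k + v))
1/E(g(√(-8 + 0)), s) = 1/((-2031)² - 888*(-2031) - 888*(-3 + 4*√(-8 + 0)) - 2031*(-3 + 4*√(-8 + 0))) = 1/(4124961 + 1803528 - 888*(-3 + 4*√(-8)) - 2031*(-3 + 4*√(-8))) = 1/(4124961 + 1803528 - 888*(-3 + 4*(2*I*√2)) - 2031*(-3 + 4*(2*I*√2))) = 1/(4124961 + 1803528 - 888*(-3 + 8*I*√2) - 2031*(-3 + 8*I*√2)) = 1/(4124961 + 1803528 + (2664 - 7104*I*√2) + (6093 - 16248*I*√2)) = 1/(5937246 - 23352*I*√2)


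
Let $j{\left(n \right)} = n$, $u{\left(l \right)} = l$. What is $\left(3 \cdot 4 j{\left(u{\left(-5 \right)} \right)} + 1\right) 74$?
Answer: $-4366$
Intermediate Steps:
$\left(3 \cdot 4 j{\left(u{\left(-5 \right)} \right)} + 1\right) 74 = \left(3 \cdot 4 \left(-5\right) + 1\right) 74 = \left(12 \left(-5\right) + 1\right) 74 = \left(-60 + 1\right) 74 = \left(-59\right) 74 = -4366$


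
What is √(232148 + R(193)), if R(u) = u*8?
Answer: 2*√58423 ≈ 483.42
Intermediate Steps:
R(u) = 8*u
√(232148 + R(193)) = √(232148 + 8*193) = √(232148 + 1544) = √233692 = 2*√58423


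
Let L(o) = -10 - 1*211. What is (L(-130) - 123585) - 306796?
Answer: -430602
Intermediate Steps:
L(o) = -221 (L(o) = -10 - 211 = -221)
(L(-130) - 123585) - 306796 = (-221 - 123585) - 306796 = -123806 - 306796 = -430602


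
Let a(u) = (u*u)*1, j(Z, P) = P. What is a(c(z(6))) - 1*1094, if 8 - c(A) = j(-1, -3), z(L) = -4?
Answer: -973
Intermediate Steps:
c(A) = 11 (c(A) = 8 - 1*(-3) = 8 + 3 = 11)
a(u) = u² (a(u) = u²*1 = u²)
a(c(z(6))) - 1*1094 = 11² - 1*1094 = 121 - 1094 = -973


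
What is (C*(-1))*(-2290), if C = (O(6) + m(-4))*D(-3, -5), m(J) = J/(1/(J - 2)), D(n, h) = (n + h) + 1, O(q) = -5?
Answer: -304570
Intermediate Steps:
D(n, h) = 1 + h + n (D(n, h) = (h + n) + 1 = 1 + h + n)
m(J) = J*(-2 + J) (m(J) = J/(1/(-2 + J)) = J*(-2 + J))
C = -133 (C = (-5 - 4*(-2 - 4))*(1 - 5 - 3) = (-5 - 4*(-6))*(-7) = (-5 + 24)*(-7) = 19*(-7) = -133)
(C*(-1))*(-2290) = -133*(-1)*(-2290) = 133*(-2290) = -304570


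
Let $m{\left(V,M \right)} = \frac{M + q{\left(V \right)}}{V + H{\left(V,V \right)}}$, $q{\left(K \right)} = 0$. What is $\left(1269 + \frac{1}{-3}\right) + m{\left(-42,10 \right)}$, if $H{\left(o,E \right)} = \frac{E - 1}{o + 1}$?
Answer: $\frac{6389044}{5037} \approx 1268.4$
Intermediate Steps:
$H{\left(o,E \right)} = \frac{-1 + E}{1 + o}$
$m{\left(V,M \right)} = \frac{M}{V + \frac{-1 + V}{1 + V}}$ ($m{\left(V,M \right)} = \frac{M + 0}{V + \frac{-1 + V}{1 + V}} = \frac{M}{V + \frac{-1 + V}{1 + V}}$)
$\left(1269 + \frac{1}{-3}\right) + m{\left(-42,10 \right)} = \left(1269 + \frac{1}{-3}\right) + \frac{10 \left(1 - 42\right)}{-1 - 42 - 42 \left(1 - 42\right)} = \left(1269 - \frac{1}{3}\right) + 10 \frac{1}{-1 - 42 - -1722} \left(-41\right) = \frac{3806}{3} + 10 \frac{1}{-1 - 42 + 1722} \left(-41\right) = \frac{3806}{3} + 10 \cdot \frac{1}{1679} \left(-41\right) = \frac{3806}{3} - \frac{410}{1679} = \frac{6389044}{5037}$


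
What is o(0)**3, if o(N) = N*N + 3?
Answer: 27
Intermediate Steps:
o(N) = 3 + N**2 (o(N) = N**2 + 3 = 3 + N**2)
o(0)**3 = (3 + 0**2)**3 = (3 + 0)**3 = 3**3 = 27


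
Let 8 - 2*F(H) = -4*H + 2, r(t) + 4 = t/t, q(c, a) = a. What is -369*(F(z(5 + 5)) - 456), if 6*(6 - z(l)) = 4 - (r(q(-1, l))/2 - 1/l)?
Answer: 817089/5 ≈ 1.6342e+5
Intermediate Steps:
r(t) = -3 (r(t) = -4 + t/t = -4 + 1 = -3)
z(l) = 61/12 - 1/(6*l) (z(l) = 6 - (4 - (-3/2 - 1/l))/6 = 6 - (4 + (3/2 + 1/l))/6 = 6 - (11/2 + 1/l)/6 = 6 + (-11/12 - 1/(6*l)) = 61/12 - 1/(6*l))
F(H) = 3 + 2*H (F(H) = 4 - (-4*H + 2)/2 = 4 - (2 - 4*H)/2 = 4 + (-1 + 2*H) = 3 + 2*H)
-369*(F(z(5 + 5)) - 456) = -369*((3 + 2*((-2 + 61*(5 + 5))/(12*(5 + 5)))) - 456) = -369*((3 + 2*((1/12)*(-2 + 61*10)/10)) - 456) = -369*((3 + 2*((1/12)*(⅒)*(-2 + 610))) - 456) = -369*((3 + 2*((1/12)*(⅒)*608)) - 456) = -369*((3 + 2*(76/15)) - 456) = -369*((3 + 152/15) - 456) = -369*(197/15 - 456) = -369*(-6643/15) = 817089/5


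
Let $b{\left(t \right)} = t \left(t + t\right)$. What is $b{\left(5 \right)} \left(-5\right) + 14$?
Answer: $-236$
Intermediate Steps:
$b{\left(t \right)} = 2 t^{2}$ ($b{\left(t \right)} = t 2 t = 2 t^{2}$)
$b{\left(5 \right)} \left(-5\right) + 14 = 2 \cdot 5^{2} \left(-5\right) + 14 = 2 \cdot 25 \left(-5\right) + 14 = 50 \left(-5\right) + 14 = -250 + 14 = -236$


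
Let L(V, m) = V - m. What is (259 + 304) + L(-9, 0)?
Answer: 554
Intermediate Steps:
(259 + 304) + L(-9, 0) = (259 + 304) + (-9 - 1*0) = 563 + (-9 + 0) = 563 - 9 = 554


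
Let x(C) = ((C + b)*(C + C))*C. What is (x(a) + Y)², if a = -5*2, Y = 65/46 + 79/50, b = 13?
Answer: 120215451841/330625 ≈ 3.6360e+5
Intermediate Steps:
Y = 1721/575 (Y = 65*(1/46) + 79*(1/50) = 65/46 + 79/50 = 1721/575 ≈ 2.9930)
a = -10
x(C) = 2*C²*(13 + C) (x(C) = ((C + 13)*(C + C))*C = ((13 + C)*(2*C))*C = (2*C*(13 + C))*C = 2*C²*(13 + C))
(x(a) + Y)² = (2*(-10)²*(13 - 10) + 1721/575)² = (2*100*3 + 1721/575)² = (600 + 1721/575)² = (346721/575)² = 120215451841/330625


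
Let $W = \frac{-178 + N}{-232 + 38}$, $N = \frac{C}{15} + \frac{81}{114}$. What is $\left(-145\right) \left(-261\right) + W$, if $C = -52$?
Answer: $\frac{4185003131}{110580} \approx 37846.0$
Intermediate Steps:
$N = - \frac{1571}{570}$ ($N = - \frac{52}{15} + \frac{81}{114} = \left(-52\right) \frac{1}{15} + 81 \cdot \frac{1}{114} = - \frac{52}{15} + \frac{27}{38} = - \frac{1571}{570} \approx -2.7561$)
$W = \frac{103031}{110580}$ ($W = \frac{-178 - \frac{1571}{570}}{-232 + 38} = - \frac{103031}{570 \left(-194\right)} = \left(- \frac{103031}{570}\right) \left(- \frac{1}{194}\right) = \frac{103031}{110580} \approx 0.93173$)
$\left(-145\right) \left(-261\right) + W = \left(-145\right) \left(-261\right) + \frac{103031}{110580} = 37845 + \frac{103031}{110580} = \frac{4185003131}{110580}$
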